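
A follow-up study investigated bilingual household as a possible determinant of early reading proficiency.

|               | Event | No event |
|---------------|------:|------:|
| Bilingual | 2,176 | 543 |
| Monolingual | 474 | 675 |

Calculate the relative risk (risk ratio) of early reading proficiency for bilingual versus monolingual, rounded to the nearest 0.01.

1.94

Cells: a = 2176, b = 543, c = 474, d = 675.
Risk in exposed = 2176/2719 = 0.80029; risk in unexposed = 474/1149 = 0.41253.
RR = 0.80029 / 0.41253 = 1.93995
The risk among the exposed is 1.94 times that among the unexposed.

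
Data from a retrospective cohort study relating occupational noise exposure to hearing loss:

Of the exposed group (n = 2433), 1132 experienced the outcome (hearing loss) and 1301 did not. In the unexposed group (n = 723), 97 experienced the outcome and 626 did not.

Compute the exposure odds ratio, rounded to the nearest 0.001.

From the description: a = 1132, b = 1301, c = 97, d = 626.
OR = (a·d)/(b·c) = (1132 × 626) / (1301 × 97) = 708632 / 126197 = 5.61528
The odds of hearing loss are about 5.62 times as high in the exposed group.

5.615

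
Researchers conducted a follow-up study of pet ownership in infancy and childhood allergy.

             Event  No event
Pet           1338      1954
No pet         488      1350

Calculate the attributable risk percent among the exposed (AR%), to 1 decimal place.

Cells: a = 1338, b = 1954, c = 488, d = 1350.
Risk in exposed = 1338/3292 = 0.40644; risk in unexposed = 488/1838 = 0.26551.
RR = 0.40644/0.26551 = 1.53081
AR% = (RR − 1)/RR × 100 = (1.53081 − 1)/1.53081 × 100 = 34.6752%

34.7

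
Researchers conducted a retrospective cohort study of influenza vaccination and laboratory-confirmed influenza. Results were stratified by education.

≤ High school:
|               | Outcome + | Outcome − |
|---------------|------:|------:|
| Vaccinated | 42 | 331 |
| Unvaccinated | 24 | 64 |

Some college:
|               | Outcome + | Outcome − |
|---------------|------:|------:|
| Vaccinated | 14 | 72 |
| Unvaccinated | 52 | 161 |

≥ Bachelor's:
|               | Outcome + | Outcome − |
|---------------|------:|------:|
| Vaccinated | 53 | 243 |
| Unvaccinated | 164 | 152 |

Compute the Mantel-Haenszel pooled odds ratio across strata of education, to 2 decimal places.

OR_MH = Σ(aᵢdᵢ/nᵢ) / Σ(bᵢcᵢ/nᵢ), where nᵢ is the stratum total.
Stratum 1 (≤ High school): n = 461; a·d/n = 42·64/461 = 5.8308; b·c/n = 331·24/461 = 17.2321
Stratum 2 (Some college): n = 299; a·d/n = 14·161/299 = 7.5385; b·c/n = 72·52/299 = 12.5217
Stratum 3 (≥ Bachelor's): n = 612; a·d/n = 53·152/612 = 13.1634; b·c/n = 243·164/612 = 65.1176
OR_MH = (5.8308 + 7.5385 + 13.1634) / (17.2321 + 12.5217 + 65.1176) = 26.5327 / 94.8715 = 0.27967

0.28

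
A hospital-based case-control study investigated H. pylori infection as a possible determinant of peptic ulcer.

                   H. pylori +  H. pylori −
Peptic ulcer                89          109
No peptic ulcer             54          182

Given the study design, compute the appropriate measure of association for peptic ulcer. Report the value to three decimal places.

2.752

Reading the table with exposure as columns: a = 89 (H. pylori +, case), b = 54 (H. pylori +, non-case), c = 109 (H. pylori −, case), d = 182.
This is a hospital-based case-control study: participants were sampled on outcome status, so risks in the source population cannot be estimated directly — relative risk is not valid here. The odds ratio is the appropriate measure.
OR = (a·d)/(b·c) = (89 × 182) / (54 × 109) = 16198 / 5886 = 2.75195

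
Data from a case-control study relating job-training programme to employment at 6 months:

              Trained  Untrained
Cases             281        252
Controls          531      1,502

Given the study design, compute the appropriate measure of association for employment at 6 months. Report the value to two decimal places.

3.15

Reading the table with exposure as columns: a = 281 (Trained, case), b = 531 (Trained, non-case), c = 252 (Untrained, case), d = 1502.
This is a case-control study: participants were sampled on outcome status, so risks in the source population cannot be estimated directly — relative risk is not valid here. The odds ratio is the appropriate measure.
OR = (a·d)/(b·c) = (281 × 1502) / (531 × 252) = 422062 / 133812 = 3.15414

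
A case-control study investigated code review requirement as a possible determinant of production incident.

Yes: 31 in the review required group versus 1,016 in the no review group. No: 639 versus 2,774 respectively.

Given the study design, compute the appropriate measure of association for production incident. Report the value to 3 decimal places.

From the description: a = 31, b = 639, c = 1016, d = 2774.
This is a case-control study: participants were sampled on outcome status, so risks in the source population cannot be estimated directly — relative risk is not valid here. The odds ratio is the appropriate measure.
OR = (a·d)/(b·c) = (31 × 2774) / (639 × 1016) = 85994 / 649224 = 0.13246

0.132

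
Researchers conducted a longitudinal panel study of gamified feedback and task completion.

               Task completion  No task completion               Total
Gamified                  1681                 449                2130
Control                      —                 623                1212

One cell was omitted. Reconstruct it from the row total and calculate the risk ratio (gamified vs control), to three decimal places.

1.624

The missing cell is in the unexposed row: 1212 − 623 = 589.
So a = 1681, b = 449, c = 589, d = 623.
RR = [a/(a+b)] / [c/(c+d)] = (1681/2130) / (589/1212) = 0.78920/0.48597 = 1.62396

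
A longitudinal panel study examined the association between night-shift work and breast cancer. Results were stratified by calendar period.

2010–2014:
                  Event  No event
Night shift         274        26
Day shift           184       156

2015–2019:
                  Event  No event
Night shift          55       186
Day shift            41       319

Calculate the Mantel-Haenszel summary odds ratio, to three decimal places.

4.760

OR_MH = Σ(aᵢdᵢ/nᵢ) / Σ(bᵢcᵢ/nᵢ), where nᵢ is the stratum total.
Stratum 1 (2010–2014): n = 640; a·d/n = 274·156/640 = 66.7875; b·c/n = 26·184/640 = 7.4750
Stratum 2 (2015–2019): n = 601; a·d/n = 55·319/601 = 29.1930; b·c/n = 186·41/601 = 12.6889
OR_MH = (66.7875 + 29.1930) / (7.4750 + 12.6889) = 95.9805 / 20.1639 = 4.76003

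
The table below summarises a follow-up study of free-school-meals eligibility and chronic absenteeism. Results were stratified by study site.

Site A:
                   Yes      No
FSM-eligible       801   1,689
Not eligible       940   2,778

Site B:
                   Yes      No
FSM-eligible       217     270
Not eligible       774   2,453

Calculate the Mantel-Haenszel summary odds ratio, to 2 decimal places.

1.61

OR_MH = Σ(aᵢdᵢ/nᵢ) / Σ(bᵢcᵢ/nᵢ), where nᵢ is the stratum total.
Stratum 1 (Site A): n = 6208; a·d/n = 801·2778/6208 = 358.4372; b·c/n = 1689·940/6208 = 255.7442
Stratum 2 (Site B): n = 3714; a·d/n = 217·2453/3714 = 143.3228; b·c/n = 270·774/3714 = 56.2682
OR_MH = (358.4372 + 143.3228) / (255.7442 + 56.2682) = 501.7600 / 312.0124 = 1.60814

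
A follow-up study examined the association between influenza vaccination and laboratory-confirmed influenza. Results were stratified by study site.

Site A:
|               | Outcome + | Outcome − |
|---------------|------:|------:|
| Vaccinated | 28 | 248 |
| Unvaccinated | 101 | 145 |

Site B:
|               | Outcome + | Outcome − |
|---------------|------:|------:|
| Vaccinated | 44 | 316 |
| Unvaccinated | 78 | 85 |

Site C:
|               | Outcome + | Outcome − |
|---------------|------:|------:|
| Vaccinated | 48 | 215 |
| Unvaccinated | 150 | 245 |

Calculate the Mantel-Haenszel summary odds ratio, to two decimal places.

OR_MH = Σ(aᵢdᵢ/nᵢ) / Σ(bᵢcᵢ/nᵢ), where nᵢ is the stratum total.
Stratum 1 (Site A): n = 522; a·d/n = 28·145/522 = 7.7778; b·c/n = 248·101/522 = 47.9847
Stratum 2 (Site B): n = 523; a·d/n = 44·85/523 = 7.1511; b·c/n = 316·78/523 = 47.1281
Stratum 3 (Site C): n = 658; a·d/n = 48·245/658 = 17.8723; b·c/n = 215·150/658 = 49.0122
OR_MH = (7.7778 + 7.1511 + 17.8723) / (47.9847 + 47.1281 + 49.0122) = 32.8012 / 144.1249 = 0.22759

0.23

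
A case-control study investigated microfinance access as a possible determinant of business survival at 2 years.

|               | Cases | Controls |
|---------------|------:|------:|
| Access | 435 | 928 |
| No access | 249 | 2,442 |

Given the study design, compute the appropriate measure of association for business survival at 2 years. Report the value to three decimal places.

Cells: a = 435, b = 928, c = 249, d = 2442.
This is a case-control study: participants were sampled on outcome status, so risks in the source population cannot be estimated directly — relative risk is not valid here. The odds ratio is the appropriate measure.
OR = (a·d)/(b·c) = (435 × 2442) / (928 × 249) = 1062270 / 231072 = 4.59714

4.597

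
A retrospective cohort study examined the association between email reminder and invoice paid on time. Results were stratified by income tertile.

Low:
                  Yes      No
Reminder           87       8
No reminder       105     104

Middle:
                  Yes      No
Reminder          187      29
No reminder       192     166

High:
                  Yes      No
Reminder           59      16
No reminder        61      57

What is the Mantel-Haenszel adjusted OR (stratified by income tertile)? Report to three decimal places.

OR_MH = Σ(aᵢdᵢ/nᵢ) / Σ(bᵢcᵢ/nᵢ), where nᵢ is the stratum total.
Stratum 1 (Low): n = 304; a·d/n = 87·104/304 = 29.7632; b·c/n = 8·105/304 = 2.7632
Stratum 2 (Middle): n = 574; a·d/n = 187·166/574 = 54.0801; b·c/n = 29·192/574 = 9.7003
Stratum 3 (High): n = 193; a·d/n = 59·57/193 = 17.4249; b·c/n = 16·61/193 = 5.0570
OR_MH = (29.7632 + 54.0801 + 17.4249) / (2.7632 + 9.7003 + 5.0570) = 101.2682 / 17.5205 = 5.77998

5.780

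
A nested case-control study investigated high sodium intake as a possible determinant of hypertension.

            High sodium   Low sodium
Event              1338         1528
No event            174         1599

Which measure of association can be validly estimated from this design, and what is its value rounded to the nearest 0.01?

8.05

Reading the table with exposure as columns: a = 1338 (High sodium, case), b = 174 (High sodium, non-case), c = 1528 (Low sodium, case), d = 1599.
This is a nested case-control study: participants were sampled on outcome status, so risks in the source population cannot be estimated directly — relative risk is not valid here. The odds ratio is the appropriate measure.
OR = (a·d)/(b·c) = (1338 × 1599) / (174 × 1528) = 2139462 / 265872 = 8.04696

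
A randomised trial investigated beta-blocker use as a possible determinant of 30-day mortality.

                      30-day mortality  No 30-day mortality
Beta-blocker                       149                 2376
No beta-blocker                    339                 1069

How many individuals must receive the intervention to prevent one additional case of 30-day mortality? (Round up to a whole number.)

Risk in treated group = 149/2525 = 0.05901; risk in control = 339/1408 = 0.24077.
Absolute risk reduction = 0.24077 − 0.05901 = 0.18176
NNT = 1 / ARR = 1 / 0.18176 = 5.502 → round up → 6

6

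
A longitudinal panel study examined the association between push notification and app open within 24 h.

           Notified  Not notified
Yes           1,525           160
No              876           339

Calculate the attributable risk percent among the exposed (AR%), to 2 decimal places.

49.52

Reading the table with exposure as columns: a = 1525 (Notified, case), b = 876 (Notified, non-case), c = 160 (Not notified, case), d = 339.
Risk in exposed = 1525/2401 = 0.63515; risk in unexposed = 160/499 = 0.32064.
RR = 0.63515/0.32064 = 1.98088
AR% = (RR − 1)/RR × 100 = (1.98088 − 1)/1.98088 × 100 = 49.5174%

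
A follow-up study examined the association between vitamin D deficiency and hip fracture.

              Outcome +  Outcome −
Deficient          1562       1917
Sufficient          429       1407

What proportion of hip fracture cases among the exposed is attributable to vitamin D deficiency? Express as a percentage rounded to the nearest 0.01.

Cells: a = 1562, b = 1917, c = 429, d = 1407.
Risk in exposed = 1562/3479 = 0.44898; risk in unexposed = 429/1836 = 0.23366.
RR = 0.44898/0.23366 = 1.92151
AR% = (RR − 1)/RR × 100 = (1.92151 − 1)/1.92151 × 100 = 47.9575%

47.96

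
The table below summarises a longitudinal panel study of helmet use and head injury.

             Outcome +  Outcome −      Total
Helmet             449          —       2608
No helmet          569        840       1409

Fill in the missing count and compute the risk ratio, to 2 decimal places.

The missing cell is in the exposed row: 2608 − 449 = 2159.
So a = 449, b = 2159, c = 569, d = 840.
RR = [a/(a+b)] / [c/(c+d)] = (449/2608) / (569/1409) = 0.17216/0.40383 = 0.42632

0.43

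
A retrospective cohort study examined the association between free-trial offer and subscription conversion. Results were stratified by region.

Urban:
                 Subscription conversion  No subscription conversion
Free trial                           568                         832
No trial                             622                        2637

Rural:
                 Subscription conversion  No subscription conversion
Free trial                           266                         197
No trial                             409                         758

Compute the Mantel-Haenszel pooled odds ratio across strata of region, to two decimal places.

2.77

OR_MH = Σ(aᵢdᵢ/nᵢ) / Σ(bᵢcᵢ/nᵢ), where nᵢ is the stratum total.
Stratum 1 (Urban): n = 4659; a·d/n = 568·2637/4659 = 321.4887; b·c/n = 832·622/4659 = 111.0762
Stratum 2 (Rural): n = 1630; a·d/n = 266·758/1630 = 123.6982; b·c/n = 197·409/1630 = 49.4313
OR_MH = (321.4887 + 123.6982) / (111.0762 + 49.4313) = 445.1869 / 160.5075 = 2.77362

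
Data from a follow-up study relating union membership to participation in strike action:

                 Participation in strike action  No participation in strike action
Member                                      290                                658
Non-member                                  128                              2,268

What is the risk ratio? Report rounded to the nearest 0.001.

5.726

Cells: a = 290, b = 658, c = 128, d = 2268.
Risk in exposed = 290/948 = 0.30591; risk in unexposed = 128/2396 = 0.05342.
RR = 0.30591 / 0.05342 = 5.72620
The risk among the exposed is 5.73 times that among the unexposed.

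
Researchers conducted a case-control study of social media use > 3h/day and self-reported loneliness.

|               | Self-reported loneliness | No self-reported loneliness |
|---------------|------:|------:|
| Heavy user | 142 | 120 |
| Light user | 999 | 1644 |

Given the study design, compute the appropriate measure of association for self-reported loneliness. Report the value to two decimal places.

1.95

Cells: a = 142, b = 120, c = 999, d = 1644.
This is a case-control study: participants were sampled on outcome status, so risks in the source population cannot be estimated directly — relative risk is not valid here. The odds ratio is the appropriate measure.
OR = (a·d)/(b·c) = (142 × 1644) / (120 × 999) = 233448 / 119880 = 1.94735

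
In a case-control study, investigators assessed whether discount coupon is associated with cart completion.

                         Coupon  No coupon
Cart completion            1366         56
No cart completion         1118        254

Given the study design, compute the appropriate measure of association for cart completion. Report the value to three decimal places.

Reading the table with exposure as columns: a = 1366 (Coupon, case), b = 1118 (Coupon, non-case), c = 56 (No coupon, case), d = 254.
This is a case-control study: participants were sampled on outcome status, so risks in the source population cannot be estimated directly — relative risk is not valid here. The odds ratio is the appropriate measure.
OR = (a·d)/(b·c) = (1366 × 254) / (1118 × 56) = 346964 / 62608 = 5.54185

5.542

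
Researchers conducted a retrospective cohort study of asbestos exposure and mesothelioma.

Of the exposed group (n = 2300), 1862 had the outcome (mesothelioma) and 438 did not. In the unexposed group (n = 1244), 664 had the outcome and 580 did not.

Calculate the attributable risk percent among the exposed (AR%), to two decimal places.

34.07

From the description: a = 1862, b = 438, c = 664, d = 580.
Risk in exposed = 1862/2300 = 0.80957; risk in unexposed = 664/1244 = 0.53376.
RR = 0.80957/0.53376 = 1.51672
AR% = (RR − 1)/RR × 100 = (1.51672 − 1)/1.51672 × 100 = 34.0681%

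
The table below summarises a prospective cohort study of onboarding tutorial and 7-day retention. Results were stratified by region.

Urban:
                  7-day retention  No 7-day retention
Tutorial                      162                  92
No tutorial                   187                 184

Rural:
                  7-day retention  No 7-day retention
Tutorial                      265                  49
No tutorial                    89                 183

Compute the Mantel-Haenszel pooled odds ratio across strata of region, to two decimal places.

OR_MH = Σ(aᵢdᵢ/nᵢ) / Σ(bᵢcᵢ/nᵢ), where nᵢ is the stratum total.
Stratum 1 (Urban): n = 625; a·d/n = 162·184/625 = 47.6928; b·c/n = 92·187/625 = 27.5264
Stratum 2 (Rural): n = 586; a·d/n = 265·183/586 = 82.7560; b·c/n = 49·89/586 = 7.4420
OR_MH = (47.6928 + 82.7560) / (27.5264 + 7.4420) = 130.4488 / 34.9684 = 3.73048

3.73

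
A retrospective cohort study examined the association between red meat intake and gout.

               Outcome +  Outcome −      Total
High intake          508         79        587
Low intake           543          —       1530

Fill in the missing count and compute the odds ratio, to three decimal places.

11.688

The missing cell is in the unexposed row: 1530 − 543 = 987.
So a = 508, b = 79, c = 543, d = 987.
OR = (a·d)/(b·c) = (508 × 987) / (79 × 543) = 501396 / 42897 = 11.68837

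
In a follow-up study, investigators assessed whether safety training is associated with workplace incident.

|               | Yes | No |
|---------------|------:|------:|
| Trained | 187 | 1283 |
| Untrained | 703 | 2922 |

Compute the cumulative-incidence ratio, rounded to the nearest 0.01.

Cells: a = 187, b = 1283, c = 703, d = 2922.
Risk in exposed = 187/1470 = 0.12721; risk in unexposed = 703/3625 = 0.19393.
RR = 0.12721 / 0.19393 = 0.65596
The risk is 34% lower among the exposed than among the unexposed.

0.66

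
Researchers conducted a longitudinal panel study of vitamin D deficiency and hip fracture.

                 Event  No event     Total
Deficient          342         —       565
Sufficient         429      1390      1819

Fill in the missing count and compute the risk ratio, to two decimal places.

2.57

The missing cell is in the exposed row: 565 − 342 = 223.
So a = 342, b = 223, c = 429, d = 1390.
RR = [a/(a+b)] / [c/(c+d)] = (342/565) / (429/1819) = 0.60531/0.23584 = 2.56657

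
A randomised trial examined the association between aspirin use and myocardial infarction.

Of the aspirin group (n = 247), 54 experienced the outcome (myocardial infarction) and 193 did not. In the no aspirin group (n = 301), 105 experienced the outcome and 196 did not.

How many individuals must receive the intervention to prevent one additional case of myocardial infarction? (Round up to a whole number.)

8

Risk in treated group = 54/247 = 0.21862; risk in control = 105/301 = 0.34884.
Absolute risk reduction = 0.34884 − 0.21862 = 0.13021
NNT = 1 / ARR = 1 / 0.13021 = 7.680 → round up → 8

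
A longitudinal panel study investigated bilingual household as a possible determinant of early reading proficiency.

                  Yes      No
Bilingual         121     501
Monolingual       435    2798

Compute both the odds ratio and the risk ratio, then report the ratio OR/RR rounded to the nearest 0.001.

Cells: a = 121, b = 501, c = 435, d = 2798.
OR = (121·2798)/(501·435) = 338558/217935 = 1.55348
Risk in exposed = 121/622 = 0.19453; risk in unexposed = 435/3233 = 0.13455; RR = 1.44581
OR/RR = 1.55348 / 1.44581 = 1.07447
The outcome is not rare, so the OR lies further from 1 than the RR.

1.074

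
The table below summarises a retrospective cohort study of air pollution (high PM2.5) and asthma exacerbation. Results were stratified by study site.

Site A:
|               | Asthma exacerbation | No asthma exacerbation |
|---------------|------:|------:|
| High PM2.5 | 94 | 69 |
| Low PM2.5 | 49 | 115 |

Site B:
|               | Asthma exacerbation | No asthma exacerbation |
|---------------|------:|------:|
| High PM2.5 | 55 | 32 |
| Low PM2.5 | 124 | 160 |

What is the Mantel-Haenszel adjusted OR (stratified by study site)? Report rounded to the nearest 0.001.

2.699

OR_MH = Σ(aᵢdᵢ/nᵢ) / Σ(bᵢcᵢ/nᵢ), where nᵢ is the stratum total.
Stratum 1 (Site A): n = 327; a·d/n = 94·115/327 = 33.0581; b·c/n = 69·49/327 = 10.3394
Stratum 2 (Site B): n = 371; a·d/n = 55·160/371 = 23.7197; b·c/n = 32·124/371 = 10.6954
OR_MH = (33.0581 + 23.7197) / (10.3394 + 10.6954) = 56.7778 / 21.0349 = 2.69922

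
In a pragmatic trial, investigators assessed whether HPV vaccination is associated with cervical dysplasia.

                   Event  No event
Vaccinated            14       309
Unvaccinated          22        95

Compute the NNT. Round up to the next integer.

7

Risk in treated group = 14/323 = 0.04334; risk in control = 22/117 = 0.18803.
Absolute risk reduction = 0.18803 − 0.04334 = 0.14469
NNT = 1 / ARR = 1 / 0.14469 = 6.911 → round up → 7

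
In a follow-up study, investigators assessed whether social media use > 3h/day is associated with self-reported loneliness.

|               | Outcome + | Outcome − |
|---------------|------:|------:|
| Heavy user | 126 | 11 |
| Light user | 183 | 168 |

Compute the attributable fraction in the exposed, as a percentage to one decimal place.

Cells: a = 126, b = 11, c = 183, d = 168.
Risk in exposed = 126/137 = 0.91971; risk in unexposed = 183/351 = 0.52137.
RR = 0.91971/0.52137 = 1.76403
AR% = (RR − 1)/RR × 100 = (1.76403 − 1)/1.76403 × 100 = 43.3116%

43.3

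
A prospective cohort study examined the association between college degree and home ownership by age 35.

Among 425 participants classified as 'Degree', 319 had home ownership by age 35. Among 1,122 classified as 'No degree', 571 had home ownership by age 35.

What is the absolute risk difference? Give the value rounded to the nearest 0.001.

0.242

From the description: a = 319, b = 106, c = 571, d = 551.
Risk in exposed = 319/425 = 0.750588; risk in unexposed = 571/1122 = 0.508913.
Risk difference = 0.750588 − 0.508913 = 0.241676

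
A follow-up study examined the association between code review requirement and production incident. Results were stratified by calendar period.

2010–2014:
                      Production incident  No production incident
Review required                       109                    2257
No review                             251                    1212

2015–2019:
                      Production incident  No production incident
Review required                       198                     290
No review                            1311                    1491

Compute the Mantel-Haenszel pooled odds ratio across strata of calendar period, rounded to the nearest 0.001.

OR_MH = Σ(aᵢdᵢ/nᵢ) / Σ(bᵢcᵢ/nᵢ), where nᵢ is the stratum total.
Stratum 1 (2010–2014): n = 3829; a·d/n = 109·1212/3829 = 34.5020; b·c/n = 2257·251/3829 = 147.9517
Stratum 2 (2015–2019): n = 3290; a·d/n = 198·1491/3290 = 89.7319; b·c/n = 290·1311/3290 = 115.5593
OR_MH = (34.5020 + 89.7319) / (147.9517 + 115.5593) = 124.2339 / 263.5110 = 0.47146

0.471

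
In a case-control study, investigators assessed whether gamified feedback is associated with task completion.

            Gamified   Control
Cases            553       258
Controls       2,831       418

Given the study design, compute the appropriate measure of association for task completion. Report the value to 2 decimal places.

Reading the table with exposure as columns: a = 553 (Gamified, case), b = 2831 (Gamified, non-case), c = 258 (Control, case), d = 418.
This is a case-control study: participants were sampled on outcome status, so risks in the source population cannot be estimated directly — relative risk is not valid here. The odds ratio is the appropriate measure.
OR = (a·d)/(b·c) = (553 × 418) / (2831 × 258) = 231154 / 730398 = 0.31648

0.32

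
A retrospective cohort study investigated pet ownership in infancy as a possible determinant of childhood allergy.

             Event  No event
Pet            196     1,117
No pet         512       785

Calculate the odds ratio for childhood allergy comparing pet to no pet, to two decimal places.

Cells: a = 196, b = 1117, c = 512, d = 785.
OR = (a·d)/(b·c) = (196 × 785) / (1117 × 512) = 153860 / 571904 = 0.26903
Exposure is associated with lower odds of childhood allergy (OR = 0.27 < 1).

0.27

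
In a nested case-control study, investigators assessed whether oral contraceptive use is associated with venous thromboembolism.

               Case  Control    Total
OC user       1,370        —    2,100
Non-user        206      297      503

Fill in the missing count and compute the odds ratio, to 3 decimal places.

2.706

The missing cell is in the exposed row: 2100 − 1370 = 730.
So a = 1370, b = 730, c = 206, d = 297.
OR = (a·d)/(b·c) = (1370 × 297) / (730 × 206) = 406890 / 150380 = 2.70575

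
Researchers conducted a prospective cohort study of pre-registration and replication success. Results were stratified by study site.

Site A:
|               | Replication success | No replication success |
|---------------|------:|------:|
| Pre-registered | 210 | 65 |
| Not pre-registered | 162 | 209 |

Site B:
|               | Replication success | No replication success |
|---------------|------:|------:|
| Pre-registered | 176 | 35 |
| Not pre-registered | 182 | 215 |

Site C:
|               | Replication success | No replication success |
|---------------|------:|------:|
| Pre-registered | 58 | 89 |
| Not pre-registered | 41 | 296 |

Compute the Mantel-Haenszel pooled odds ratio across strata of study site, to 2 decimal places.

OR_MH = Σ(aᵢdᵢ/nᵢ) / Σ(bᵢcᵢ/nᵢ), where nᵢ is the stratum total.
Stratum 1 (Site A): n = 646; a·d/n = 210·209/646 = 67.9412; b·c/n = 65·162/646 = 16.3003
Stratum 2 (Site B): n = 608; a·d/n = 176·215/608 = 62.2368; b·c/n = 35·182/608 = 10.4770
Stratum 3 (Site C): n = 484; a·d/n = 58·296/484 = 35.4711; b·c/n = 89·41/484 = 7.5393
OR_MH = (67.9412 + 62.2368 + 35.4711) / (16.3003 + 10.4770 + 7.5393) = 165.6491 / 34.3165 = 4.82709

4.83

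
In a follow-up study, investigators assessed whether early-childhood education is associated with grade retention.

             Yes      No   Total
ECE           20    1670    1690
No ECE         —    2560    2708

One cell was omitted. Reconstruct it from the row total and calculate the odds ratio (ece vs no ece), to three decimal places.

The missing cell is in the unexposed row: 2708 − 2560 = 148.
So a = 20, b = 1670, c = 148, d = 2560.
OR = (a·d)/(b·c) = (20 × 2560) / (1670 × 148) = 51200 / 247160 = 0.20715

0.207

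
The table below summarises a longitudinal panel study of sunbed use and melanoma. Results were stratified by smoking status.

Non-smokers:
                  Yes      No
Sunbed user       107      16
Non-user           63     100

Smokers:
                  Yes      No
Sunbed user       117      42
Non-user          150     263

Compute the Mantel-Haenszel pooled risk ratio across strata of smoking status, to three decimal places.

RR_MH = Σ(aᵢ·n₀ᵢ/nᵢ) / Σ(cᵢ·n₁ᵢ/nᵢ), with n₁ᵢ = aᵢ+bᵢ (exposed), n₀ᵢ = cᵢ+dᵢ (unexposed), nᵢ = n₁ᵢ+n₀ᵢ.
Stratum 1 (Non-smokers): n₁ = 123, n₀ = 163, n = 286; a·n₀/n = 107·163/286 = 60.9825; c·n₁/n = 63·123/286 = 27.0944
Stratum 2 (Smokers): n₁ = 159, n₀ = 413, n = 572; a·n₀/n = 117·413/572 = 84.4773; c·n₁/n = 150·159/572 = 41.6958
RR_MH = (60.9825 + 84.4773) / (27.0944 + 41.6958) = 145.4598 / 68.7902 = 2.11454

2.115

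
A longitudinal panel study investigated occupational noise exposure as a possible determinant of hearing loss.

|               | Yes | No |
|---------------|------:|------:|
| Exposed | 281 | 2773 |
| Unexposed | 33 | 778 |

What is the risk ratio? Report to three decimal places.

2.261

Cells: a = 281, b = 2773, c = 33, d = 778.
Risk in exposed = 281/3054 = 0.09201; risk in unexposed = 33/811 = 0.04069.
RR = 0.09201 / 0.04069 = 2.26123
The risk among the exposed is 2.26 times that among the unexposed.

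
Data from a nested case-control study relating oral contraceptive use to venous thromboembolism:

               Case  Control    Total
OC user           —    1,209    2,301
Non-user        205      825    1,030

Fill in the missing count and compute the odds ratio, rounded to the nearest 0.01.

The missing cell is in the exposed row: 2301 − 1209 = 1092.
So a = 1092, b = 1209, c = 205, d = 825.
OR = (a·d)/(b·c) = (1092 × 825) / (1209 × 205) = 900900 / 247845 = 3.63493

3.63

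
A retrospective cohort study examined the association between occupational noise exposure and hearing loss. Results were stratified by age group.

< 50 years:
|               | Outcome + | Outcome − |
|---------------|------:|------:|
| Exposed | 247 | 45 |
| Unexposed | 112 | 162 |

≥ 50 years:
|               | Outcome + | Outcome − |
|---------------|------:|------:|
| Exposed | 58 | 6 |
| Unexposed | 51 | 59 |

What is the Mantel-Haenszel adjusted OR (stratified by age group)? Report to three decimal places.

8.474

OR_MH = Σ(aᵢdᵢ/nᵢ) / Σ(bᵢcᵢ/nᵢ), where nᵢ is the stratum total.
Stratum 1 (< 50 years): n = 566; a·d/n = 247·162/566 = 70.6961; b·c/n = 45·112/566 = 8.9046
Stratum 2 (≥ 50 years): n = 174; a·d/n = 58·59/174 = 19.6667; b·c/n = 6·51/174 = 1.7586
OR_MH = (70.6961 + 19.6667) / (8.9046 + 1.7586) = 90.3628 / 10.6632 = 8.47425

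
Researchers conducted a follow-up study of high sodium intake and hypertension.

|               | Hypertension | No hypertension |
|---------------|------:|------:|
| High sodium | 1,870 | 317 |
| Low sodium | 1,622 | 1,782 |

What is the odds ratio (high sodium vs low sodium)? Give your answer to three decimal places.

Cells: a = 1870, b = 317, c = 1622, d = 1782.
OR = (a·d)/(b·c) = (1870 × 1782) / (317 × 1622) = 3332340 / 514174 = 6.48096
The odds of hypertension are about 6.48 times as high in the high sodium group.

6.481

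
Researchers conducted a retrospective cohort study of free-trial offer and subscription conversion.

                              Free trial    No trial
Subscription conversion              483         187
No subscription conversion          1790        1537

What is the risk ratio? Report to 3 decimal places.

Reading the table with exposure as columns: a = 483 (Free trial, case), b = 1790 (Free trial, non-case), c = 187 (No trial, case), d = 1537.
Risk in exposed = 483/2273 = 0.21249; risk in unexposed = 187/1724 = 0.10847.
RR = 0.21249 / 0.10847 = 1.95904
The risk among the exposed is 1.96 times that among the unexposed.

1.959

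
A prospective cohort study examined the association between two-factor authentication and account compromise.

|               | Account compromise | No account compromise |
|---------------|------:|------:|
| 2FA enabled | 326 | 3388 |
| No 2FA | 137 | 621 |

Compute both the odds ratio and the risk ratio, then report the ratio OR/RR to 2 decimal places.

Cells: a = 326, b = 3388, c = 137, d = 621.
OR = (326·621)/(3388·137) = 202446/464156 = 0.43616
Risk in exposed = 326/3714 = 0.08778; risk in unexposed = 137/758 = 0.18074; RR = 0.48565
OR/RR = 0.43616 / 0.48565 = 0.89809
The outcome is not rare, so the OR lies further from 1 than the RR.

0.90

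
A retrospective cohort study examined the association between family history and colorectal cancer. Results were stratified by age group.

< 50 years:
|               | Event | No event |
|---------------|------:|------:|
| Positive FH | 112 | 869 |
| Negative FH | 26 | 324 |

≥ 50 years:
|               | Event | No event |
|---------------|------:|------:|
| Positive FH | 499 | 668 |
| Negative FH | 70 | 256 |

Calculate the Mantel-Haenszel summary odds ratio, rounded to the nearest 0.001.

2.336

OR_MH = Σ(aᵢdᵢ/nᵢ) / Σ(bᵢcᵢ/nᵢ), where nᵢ is the stratum total.
Stratum 1 (< 50 years): n = 1331; a·d/n = 112·324/1331 = 27.2637; b·c/n = 869·26/1331 = 16.9752
Stratum 2 (≥ 50 years): n = 1493; a·d/n = 499·256/1493 = 85.5620; b·c/n = 668·70/1493 = 31.3195
OR_MH = (27.2637 + 85.5620) / (16.9752 + 31.3195) = 112.8257 / 48.2947 = 2.33619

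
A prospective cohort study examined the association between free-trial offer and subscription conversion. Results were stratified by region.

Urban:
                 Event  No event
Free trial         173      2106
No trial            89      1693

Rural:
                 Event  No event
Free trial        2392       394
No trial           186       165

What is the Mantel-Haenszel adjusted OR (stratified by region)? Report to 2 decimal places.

2.85

OR_MH = Σ(aᵢdᵢ/nᵢ) / Σ(bᵢcᵢ/nᵢ), where nᵢ is the stratum total.
Stratum 1 (Urban): n = 4061; a·d/n = 173·1693/4061 = 72.1224; b·c/n = 2106·89/4061 = 46.1546
Stratum 2 (Rural): n = 3137; a·d/n = 2392·165/3137 = 125.8145; b·c/n = 394·186/3137 = 23.3612
OR_MH = (72.1224 + 125.8145) / (46.1546 + 23.3612) = 197.9369 / 69.5158 = 2.84736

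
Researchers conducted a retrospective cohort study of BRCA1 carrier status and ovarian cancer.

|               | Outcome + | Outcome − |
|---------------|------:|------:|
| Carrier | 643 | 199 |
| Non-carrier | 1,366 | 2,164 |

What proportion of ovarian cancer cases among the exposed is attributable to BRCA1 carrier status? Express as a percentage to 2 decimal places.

Cells: a = 643, b = 199, c = 1366, d = 2164.
Risk in exposed = 643/842 = 0.76366; risk in unexposed = 1366/3530 = 0.38697.
RR = 0.76366/0.38697 = 1.97344
AR% = (RR − 1)/RR × 100 = (1.97344 − 1)/1.97344 × 100 = 49.3269%

49.33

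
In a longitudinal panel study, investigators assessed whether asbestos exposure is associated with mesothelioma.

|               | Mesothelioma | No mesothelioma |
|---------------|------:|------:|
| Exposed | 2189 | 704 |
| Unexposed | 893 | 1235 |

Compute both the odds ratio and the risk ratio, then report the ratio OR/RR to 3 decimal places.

2.385

Cells: a = 2189, b = 704, c = 893, d = 1235.
OR = (2189·1235)/(704·893) = 2703415/628672 = 4.30020
Risk in exposed = 2189/2893 = 0.75665; risk in unexposed = 893/2128 = 0.41964; RR = 1.80309
OR/RR = 4.30020 / 1.80309 = 2.38491
The outcome is not rare, so the OR lies further from 1 than the RR.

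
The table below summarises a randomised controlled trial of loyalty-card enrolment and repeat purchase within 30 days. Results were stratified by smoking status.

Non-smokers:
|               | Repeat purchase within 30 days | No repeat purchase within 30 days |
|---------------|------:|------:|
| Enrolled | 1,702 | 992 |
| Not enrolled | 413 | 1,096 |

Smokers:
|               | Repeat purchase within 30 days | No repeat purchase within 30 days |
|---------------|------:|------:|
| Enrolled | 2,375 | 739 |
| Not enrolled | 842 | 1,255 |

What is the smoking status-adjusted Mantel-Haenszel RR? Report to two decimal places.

2.04

RR_MH = Σ(aᵢ·n₀ᵢ/nᵢ) / Σ(cᵢ·n₁ᵢ/nᵢ), with n₁ᵢ = aᵢ+bᵢ (exposed), n₀ᵢ = cᵢ+dᵢ (unexposed), nᵢ = n₁ᵢ+n₀ᵢ.
Stratum 1 (Non-smokers): n₁ = 2694, n₀ = 1509, n = 4203; a·n₀/n = 1702·1509/4203 = 611.0678; c·n₁/n = 413·2694/4203 = 264.7209
Stratum 2 (Smokers): n₁ = 3114, n₀ = 2097, n = 5211; a·n₀/n = 2375·2097/5211 = 955.7427; c·n₁/n = 842·3114/5211 = 503.1641
RR_MH = (611.0678 + 955.7427) / (264.7209 + 503.1641) = 1566.8105 / 767.8850 = 2.04042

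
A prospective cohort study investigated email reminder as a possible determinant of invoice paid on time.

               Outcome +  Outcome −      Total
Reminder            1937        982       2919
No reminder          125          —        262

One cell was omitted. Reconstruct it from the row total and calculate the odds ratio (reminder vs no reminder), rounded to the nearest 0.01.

2.16

The missing cell is in the unexposed row: 262 − 125 = 137.
So a = 1937, b = 982, c = 125, d = 137.
OR = (a·d)/(b·c) = (1937 × 137) / (982 × 125) = 265369 / 122750 = 2.16187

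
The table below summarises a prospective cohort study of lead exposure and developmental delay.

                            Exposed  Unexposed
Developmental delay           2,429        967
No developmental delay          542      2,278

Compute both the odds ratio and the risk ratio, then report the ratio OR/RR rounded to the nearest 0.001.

3.848

Reading the table with exposure as columns: a = 2429 (Exposed, case), b = 542 (Exposed, non-case), c = 967 (Unexposed, case), d = 2278.
OR = (2429·2278)/(542·967) = 5533262/524114 = 10.55736
Risk in exposed = 2429/2971 = 0.81757; risk in unexposed = 967/3245 = 0.29800; RR = 2.74355
OR/RR = 10.55736 / 2.74355 = 3.84806
The outcome is not rare, so the OR lies further from 1 than the RR.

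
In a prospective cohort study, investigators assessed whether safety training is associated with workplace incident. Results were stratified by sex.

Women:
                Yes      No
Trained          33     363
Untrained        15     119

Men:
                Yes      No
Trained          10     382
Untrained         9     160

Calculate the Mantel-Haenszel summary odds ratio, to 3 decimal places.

OR_MH = Σ(aᵢdᵢ/nᵢ) / Σ(bᵢcᵢ/nᵢ), where nᵢ is the stratum total.
Stratum 1 (Women): n = 530; a·d/n = 33·119/530 = 7.4094; b·c/n = 363·15/530 = 10.2736
Stratum 2 (Men): n = 561; a·d/n = 10·160/561 = 2.8520; b·c/n = 382·9/561 = 6.1283
OR_MH = (7.4094 + 2.8520) / (10.2736 + 6.1283) = 10.2615 / 16.4019 = 0.62563

0.626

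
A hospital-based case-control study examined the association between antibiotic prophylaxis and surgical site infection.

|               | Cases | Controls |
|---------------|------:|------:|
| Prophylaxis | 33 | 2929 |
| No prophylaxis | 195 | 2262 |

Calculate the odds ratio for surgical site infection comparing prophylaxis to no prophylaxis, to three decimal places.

0.131

Cells: a = 33, b = 2929, c = 195, d = 2262.
OR = (a·d)/(b·c) = (33 × 2262) / (2929 × 195) = 74646 / 571155 = 0.13069
Exposure is associated with lower odds of surgical site infection (OR = 0.13 < 1).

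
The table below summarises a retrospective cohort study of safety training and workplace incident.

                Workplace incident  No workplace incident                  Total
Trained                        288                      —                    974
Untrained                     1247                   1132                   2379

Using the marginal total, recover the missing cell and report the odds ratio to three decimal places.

0.381

The missing cell is in the exposed row: 974 − 288 = 686.
So a = 288, b = 686, c = 1247, d = 1132.
OR = (a·d)/(b·c) = (288 × 1132) / (686 × 1247) = 326016 / 855442 = 0.38111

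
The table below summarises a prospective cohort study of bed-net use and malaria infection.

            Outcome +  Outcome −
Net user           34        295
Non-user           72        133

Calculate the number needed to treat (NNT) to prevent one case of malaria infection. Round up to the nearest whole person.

5

Risk in treated group = 34/329 = 0.10334; risk in control = 72/205 = 0.35122.
Absolute risk reduction = 0.35122 − 0.10334 = 0.24788
NNT = 1 / ARR = 1 / 0.24788 = 4.034 → round up → 5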